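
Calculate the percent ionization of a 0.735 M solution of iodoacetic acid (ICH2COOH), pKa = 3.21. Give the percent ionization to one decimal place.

2.9%

ICH2COOH ⇌ ICH2COO- + H+; let x = [H+] at equilibrium.
Ka = 10^(−3.21) = 6.17 × 10^-4
x ≈ √(Ka·C₀) = √(6.17 × 10^-4 × 0.735) = 2.13 × 10^-2 M
Fraction ionized = 2.13 × 10^-2 / 0.735 = 0.0290 → 2.9%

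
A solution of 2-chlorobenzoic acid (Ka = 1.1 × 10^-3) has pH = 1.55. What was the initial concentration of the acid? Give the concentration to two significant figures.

C₀ = 7.5 × 10^-1 M

[H+] = 10^(-1.55) = 2.82 × 10^-2 M = x
Ka = x²/(C₀ − x) ⇒ C₀ = x + x²/Ka
C₀ = 2.82 × 10^-2 + (2.82 × 10^-2)²/(1.1 × 10^-3) = 7.51 × 10^-1 M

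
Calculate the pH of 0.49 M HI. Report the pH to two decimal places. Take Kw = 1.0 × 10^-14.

HI is a strong acid and dissociates completely, so [H+] = 0.49 M.
pH = -log(0.49) = 0.31

pH = 0.31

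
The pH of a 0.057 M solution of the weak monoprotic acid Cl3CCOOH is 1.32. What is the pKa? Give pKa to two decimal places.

[H+] = 10^(-1.32) = 4.79 × 10^-2 M
At equilibrium [HA] = 0.057 − 4.79 × 10^-2 = 9.10 × 10^-3 M
Ka = [H+][A-]/[HA] = (4.79 × 10^-2)² / 9.10 × 10^-3 = 2.52 × 10^-1
pKa = -log(2.52 × 10^-1) = 0.60

pKa = 0.60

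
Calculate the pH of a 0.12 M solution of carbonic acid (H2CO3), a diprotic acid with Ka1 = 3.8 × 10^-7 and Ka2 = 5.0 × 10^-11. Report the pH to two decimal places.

Ka1 ≫ Ka2, so treat the first dissociation as the only significant source of H+.
Ka1 = x²/(0.12 − x) = 3.8 × 10^-7
x ≈ √(3.8 × 10^-7 × 0.12) = 2.14 × 10^-4 M
pH = −log(2.14 × 10^-4) = 3.67

pH = 3.67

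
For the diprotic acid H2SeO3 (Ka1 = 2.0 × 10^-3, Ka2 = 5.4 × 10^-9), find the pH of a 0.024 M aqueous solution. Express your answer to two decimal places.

pH = 2.22

Ka1 ≫ Ka2, so treat the first dissociation as the only significant source of H+.
Ka1 = x²/(0.024 − x) = 2.0 × 10^-3
Solving the quadratic: x = (−Ka1 + √(Ka1² + 4·Ka1·C₀))/2 = 6.00 × 10^-3 M
pH = −log(6.00 × 10^-3) = 2.22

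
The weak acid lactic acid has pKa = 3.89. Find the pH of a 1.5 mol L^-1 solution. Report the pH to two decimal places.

CH3CH(OH)COOH ⇌ CH3CH(OH)COO- + H+
Ka = 10^(−3.89) = 1.29 × 10^-4
From the ICE table, Ka = x²/(1.5 − x) = 1.29 × 10^-4.
Neglecting x in the denominator: x = √(1.29 × 10^-4 × 1.5) = 1.39 × 10^-2 M
(x/C₀ = 0.93% < 5%, so the approximation holds.)
pH = −log(1.39 × 10^-2) = 1.86

pH = 1.86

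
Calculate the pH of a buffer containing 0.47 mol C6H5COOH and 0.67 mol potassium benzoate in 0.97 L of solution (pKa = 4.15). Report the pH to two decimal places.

pH = 4.30

Henderson–Hasselbalch: pH = pKa + log([C6H5COO-]/[C6H5COOH]) = 4.15 + log(0.67/0.47)
pH = 4.15 + (+0.154) = 4.30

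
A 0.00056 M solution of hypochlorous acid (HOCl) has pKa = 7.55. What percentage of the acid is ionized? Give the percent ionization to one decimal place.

0.7%

HOCl ⇌ OCl- + H+; let x = [H+] at equilibrium.
Ka = 10^(−7.55) = 2.82 × 10^-8
x ≈ √(Ka·C₀) = √(2.82 × 10^-8 × 0.00056) = 3.97 × 10^-6 M
Fraction ionized = 3.97 × 10^-6 / 0.00056 = 0.0071 → 0.7%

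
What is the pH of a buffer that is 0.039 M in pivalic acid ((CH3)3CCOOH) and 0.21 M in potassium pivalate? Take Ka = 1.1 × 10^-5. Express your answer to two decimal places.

pKa = −log(1.1 × 10^-5) = 4.959
pH = pKa + log([A⁻]/[HA]) = 4.959 + log(0.21/0.039)
pH = 4.959 + (+0.731) = 5.69

pH = 5.69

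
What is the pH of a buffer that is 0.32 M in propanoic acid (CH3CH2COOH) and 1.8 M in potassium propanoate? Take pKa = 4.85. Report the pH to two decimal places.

pH = 5.60

Using pH = pKa + log([base]/[acid]) with [base]/[acid] = 1.8/0.32:
pH = 4.85 + (+0.750) = 5.60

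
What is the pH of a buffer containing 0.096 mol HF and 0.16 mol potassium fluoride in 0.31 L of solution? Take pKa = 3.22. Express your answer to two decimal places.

pH = 3.44

pH = pKa + log([A⁻]/[HA]) = 3.22 + log(0.16/0.096)
pH = 3.22 + (+0.222) = 3.44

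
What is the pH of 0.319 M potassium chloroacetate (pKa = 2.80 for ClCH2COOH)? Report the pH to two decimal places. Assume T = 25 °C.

pH = 8.15

ClCH2COO- is the conjugate base of the weak acid ClCH2COOH.
Ka = 10^(−2.80) = 1.58 × 10^-3
Kb = Kw/Ka = 1.0×10^-14 / 1.58 × 10^-3 = 6.33 × 10^-12
From the ICE table, Kb = x²/(0.319 − x) = 6.33 × 10^-12.
Neglecting x in the denominator: x = √(6.33 × 10^-12 × 0.319) = 1.42 × 10^-6 M
Check: 0.00045% ionized — well under 5%, approximation valid.
pOH = 5.85, so pH = 14.00 − pOH = 8.15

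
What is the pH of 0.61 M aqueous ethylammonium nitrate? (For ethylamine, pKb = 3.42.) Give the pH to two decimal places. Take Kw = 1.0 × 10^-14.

pH = 5.40

C2H5NH3+ is the conjugate acid of the weak base C2H5NH2.
Kb = 10^(−3.42) = 3.80 × 10^-4
Ka = Kw/Kb = 1.0×10^-14 / 3.80 × 10^-4 = 2.63 × 10^-11
From the ICE table, Ka = [H+]²/(0.61 − [H+]) = 2.63 × 10^-11.
Neglecting [H+] in the denominator: [H+] = √(2.63 × 10^-11 × 0.61) = 4.01 × 10^-6 M
pH = −log(4.01 × 10^-6) = 5.40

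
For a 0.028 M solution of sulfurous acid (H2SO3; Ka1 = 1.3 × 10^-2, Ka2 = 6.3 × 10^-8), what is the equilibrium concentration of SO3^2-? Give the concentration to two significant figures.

First ionization gives [H+] ≈ [HSO3-] = 1.37 × 10^-2 M.
Second step: Ka2 = [H+][SO3^2-]/[HSO3-] ≈ [SO3^2-] (since [H+] ≈ [HSO3-]).
So [SO3^2-] ≈ Ka2.

6.3 × 10^-8 M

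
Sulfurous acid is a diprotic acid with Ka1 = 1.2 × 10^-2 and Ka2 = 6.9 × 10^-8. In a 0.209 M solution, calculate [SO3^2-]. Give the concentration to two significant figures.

First ionization gives [H+] ≈ [HSO3-] = 4.44 × 10^-2 M.
Second step: Ka2 = [H+][SO3^2-]/[HSO3-] ≈ [SO3^2-] (since [H+] ≈ [HSO3-]).
So [SO3^2-] ≈ Ka2.

6.9 × 10^-8 M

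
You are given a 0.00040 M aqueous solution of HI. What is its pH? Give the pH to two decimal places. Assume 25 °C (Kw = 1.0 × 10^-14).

HI is a strong acid and dissociates completely, so [H+] = 0.00040 M.
pH = -log(0.0004) = 3.40

pH = 3.40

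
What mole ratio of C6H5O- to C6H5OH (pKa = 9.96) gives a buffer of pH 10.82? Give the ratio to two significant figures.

ratio = 7.2

pH = pKa + log(r) ⇒ log(r) = 10.82 − 9.96 = +0.86
r = [C6H5O-]/[C6H5OH] = 10^(+0.86) = 7.24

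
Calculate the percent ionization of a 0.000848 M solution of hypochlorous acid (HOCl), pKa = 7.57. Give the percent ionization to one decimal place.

HOCl ⇌ OCl- + H+; let x = [H+] at equilibrium.
Ka = 10^(−7.57) = 2.69 × 10^-8
x ≈ √(Ka·C₀) = √(2.69 × 10^-8 × 0.000848) = 4.78 × 10^-6 M
Fraction ionized = 4.78 × 10^-6 / 0.000848 = 0.0056 → 0.6%

0.6%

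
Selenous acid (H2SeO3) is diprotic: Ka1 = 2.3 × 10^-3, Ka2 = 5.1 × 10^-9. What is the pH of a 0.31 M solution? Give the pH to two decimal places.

pH = 1.59

Since Ka1 ≫ Ka2, the first ionization dominates [H+].
Ka1 = x²/(0.31 − x) = 2.3 × 10^-3
Solving the quadratic: x = (−Ka1 + √(Ka1² + 4·Ka1·C₀))/2 = 2.56 × 10^-2 M
pH = −log(2.56 × 10^-2) = 1.59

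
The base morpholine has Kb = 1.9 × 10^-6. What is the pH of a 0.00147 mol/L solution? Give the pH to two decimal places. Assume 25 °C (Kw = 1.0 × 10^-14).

C4H8ONH + H2O ⇌ C4H8ONH2+ + OH-
Kb = [OH-]²/(0.00147 − [OH-]) = 1.9 × 10^-6
Since Kb ≪ C₀, [OH-] ≈ √(Kb·C₀) = 5.28 × 10^-5 M.
Check: 3.6% ionized — well under 5%, approximation valid.
pOH = −log(5.28 × 10^-5) = 4.28; pH = 14.00 − 4.28 = 9.72

pH = 9.72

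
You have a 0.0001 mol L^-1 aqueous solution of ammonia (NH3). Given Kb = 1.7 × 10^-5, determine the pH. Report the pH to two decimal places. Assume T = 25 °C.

pH = 9.53

NH3 + H2O ⇌ NH4+ + OH-
Kb = [OH-]²/(0.0001 − [OH-]) = 1.7 × 10^-5
[OH-] is not negligible relative to C₀; solve [OH-]² + 1.7e-05·[OH-] − 1.7e-09 = 0.
[OH-] = (−Kb + √(Kb² + 4·Kb·C₀))/2 = 3.36 × 10^-5 M
pOH = 4.47, so pH = 14.00 − pOH = 9.53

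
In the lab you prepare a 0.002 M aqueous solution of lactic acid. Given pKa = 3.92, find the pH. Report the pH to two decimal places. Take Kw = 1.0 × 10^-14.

CH3CH(OH)COOH ⇌ CH3CH(OH)COO- + H+
Ka = 10^(−3.92) = 1.20 × 10^-4
From the ICE table, Ka = [H+]²/(0.002 − [H+]) = 1.20 × 10^-4.
The 5% rule fails; solving [H+]² + Ka·[H+] − Ka·C₀ = 0 exactly:
[H+] = (−Ka + √(Ka² + 4·Ka·C₀))/2 = 4.34 × 10^-4 M
pH = −log(4.34 × 10^-4) = 3.36

pH = 3.36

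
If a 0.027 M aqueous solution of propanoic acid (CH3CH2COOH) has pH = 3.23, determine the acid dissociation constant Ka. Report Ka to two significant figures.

[H+] = 10^(-3.23) = 5.89 × 10^-4 M
At equilibrium [HA] = 0.027 − 5.89 × 10^-4 = 2.64 × 10^-2 M
Ka = [H+][A-]/[HA] = (5.89 × 10^-4)² / 2.64 × 10^-2 = 1.3 × 10^-5

Ka = 1.3 × 10^-5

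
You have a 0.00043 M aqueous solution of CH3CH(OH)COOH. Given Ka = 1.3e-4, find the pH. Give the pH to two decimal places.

CH3CH(OH)COOH ⇌ CH3CH(OH)COO- + H+
Let x = [H+] at equilibrium. Ka = x²/(0.00043 − x).
x is not negligible relative to C₀; solve x² + 0.00013·x − 5.59e-08 = 0.
x = [−0.00013 + √(0.00013² + 2.24e-07)]/2 = 1.80 × 10^-4 M
pH = −log[H+] = −log(1.80 × 10^-4) = 3.74

pH = 3.74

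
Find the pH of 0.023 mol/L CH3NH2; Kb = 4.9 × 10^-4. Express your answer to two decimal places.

pH = 11.49

CH3NH2 + H2O ⇌ CH3NH3+ + OH-
From the ICE table, Kb = [OH-]²/(0.023 − [OH-]) = 4.9 × 10^-4.
The 5% rule fails; solving [OH-]² + Kb·[OH-] − Kb·C₀ = 0 exactly:
[OH-] = (−Kb + √(Kb² + 4·Kb·C₀))/2 = 3.12 × 10^-3 M
pOH = −log(3.12 × 10^-3) = 2.51; pH = 14.00 − 2.51 = 11.49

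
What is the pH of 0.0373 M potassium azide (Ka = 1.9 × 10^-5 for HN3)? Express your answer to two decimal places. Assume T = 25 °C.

pH = 8.65

N3- is the conjugate base of the weak acid HN3.
Kb = Kw/Ka = 1.0×10^-14 / 1.9 × 10^-5 = 5.26 × 10^-10
Kb = x²/(0.0373 − x) = 5.26 × 10^-10
Since Kb ≪ C₀, x ≈ √(Kb·C₀) = 4.43 × 10^-6 M.
Check: 0.012% ionized — well under 5%, approximation valid.
pOH = −log(4.43 × 10^-6) = 5.35; pH = 14.00 − 5.35 = 8.65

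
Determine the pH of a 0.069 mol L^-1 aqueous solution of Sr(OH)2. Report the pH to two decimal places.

pH = 13.14

Sr(OH)2 is a strong base (each formula unit releases 2 OH-); [OH-] = 0.138 M.
pOH = -log(0.138) = 0.86
pH = 14.00 - 0.86 = 13.14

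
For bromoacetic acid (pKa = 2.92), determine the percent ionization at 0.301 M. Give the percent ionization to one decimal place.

6.1%

BrCH2COOH ⇌ BrCH2COO- + H+; let x = [H+] at equilibrium.
Ka = 10^(−2.92) = 1.20 × 10^-3
Ka = x²/(C₀ − x); solving the quadratic gives x = 1.84 × 10^-2 M.
% ionization = x/C₀ × 100% = 1.84 × 10^-2/0.301 × 100% = 6.1%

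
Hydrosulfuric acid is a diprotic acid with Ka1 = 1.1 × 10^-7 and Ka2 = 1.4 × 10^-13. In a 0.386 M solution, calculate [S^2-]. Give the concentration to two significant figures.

First ionization gives [H+] ≈ [HS-] = 2.06 × 10^-4 M.
Second step: Ka2 = [H+][S^2-]/[HS-] ≈ [S^2-] (since [H+] ≈ [HS-]).
So [S^2-] ≈ Ka2.

1.4 × 10^-13 M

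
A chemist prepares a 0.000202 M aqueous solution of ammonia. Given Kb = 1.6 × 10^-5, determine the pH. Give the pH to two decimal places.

NH3 + H2O ⇌ NH4+ + OH-
Let x = [OH-] at equilibrium. Kb = x²/(0.000202 − x).
x is not negligible relative to C₀; solve x² + 1.6e-05·x − 3.23e-09 = 0.
x = [−1.6e-05 + √(1.6e-05² + 1.29e-08)]/2 = 4.94 × 10^-5 M
pOH = 4.31, so pH = 14.00 − pOH = 9.69

pH = 9.69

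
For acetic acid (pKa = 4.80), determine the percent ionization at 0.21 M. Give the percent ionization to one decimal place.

CH3COOH ⇌ CH3COO- + H+; let x = [H+] at equilibrium.
Ka = 10^(−4.80) = 1.58 × 10^-5
x ≈ √(Ka·C₀) = √(1.58 × 10^-5 × 0.21) = 1.82 × 10^-3 M
Fraction ionized = 1.82 × 10^-3 / 0.21 = 0.0087 → 0.9%

0.9%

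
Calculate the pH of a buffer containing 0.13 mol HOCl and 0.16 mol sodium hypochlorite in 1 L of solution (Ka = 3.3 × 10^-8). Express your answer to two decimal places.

pKa = −log(3.3 × 10^-8) = 7.481
Henderson–Hasselbalch: pH = pKa + log([OCl-]/[HOCl]) = 7.481 + log(0.16/0.13)
pH = 7.481 + (+0.090) = 7.57

pH = 7.57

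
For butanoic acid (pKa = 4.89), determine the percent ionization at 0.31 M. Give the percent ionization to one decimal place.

0.6%

CH3(CH2)2COOH ⇌ CH3(CH2)2COO- + H+; let x = [H+] at equilibrium.
Ka = 10^(−4.89) = 1.29 × 10^-5
x ≈ √(Ka·C₀) = √(1.29 × 10^-5 × 0.31) = 2.00 × 10^-3 M
Fraction ionized = 2.00 × 10^-3 / 0.31 = 0.0065 → 0.6%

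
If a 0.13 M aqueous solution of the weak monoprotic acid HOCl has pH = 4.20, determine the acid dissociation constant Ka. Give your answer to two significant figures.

[H+] = 10^(-4.20) = 6.31 × 10^-5 M
At equilibrium [HA] = 0.13 − 6.31 × 10^-5 = 1.30 × 10^-1 M
Ka = [H+][A-]/[HA] = (6.31 × 10^-5)² / 1.30 × 10^-1 = 3.1 × 10^-8

Ka = 3.1 × 10^-8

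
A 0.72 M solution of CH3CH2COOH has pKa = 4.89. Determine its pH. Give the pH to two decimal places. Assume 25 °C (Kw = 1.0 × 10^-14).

CH3CH2COOH ⇌ CH3CH2COO- + H+
Ka = 10^(−4.89) = 1.29 × 10^-5
From the ICE table, Ka = x²/(0.72 − x) = 1.29 × 10^-5.
Since Ka ≪ C₀, x ≈ √(Ka·C₀) = 3.05 × 10^-3 M.
pH = −log[H+] = −log(3.05 × 10^-3) = 2.52

pH = 2.52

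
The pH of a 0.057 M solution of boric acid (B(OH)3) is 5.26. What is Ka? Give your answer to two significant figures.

[H+] = 10^(-5.26) = 5.50 × 10^-6 M
At equilibrium [HA] = 0.057 − 5.50 × 10^-6 = 5.70 × 10^-2 M
Ka = [H+][A-]/[HA] = (5.50 × 10^-6)² / 5.70 × 10^-2 = 5.3 × 10^-10

Ka = 5.3 × 10^-10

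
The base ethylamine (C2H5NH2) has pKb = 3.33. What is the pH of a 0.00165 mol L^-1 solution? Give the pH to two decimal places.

C2H5NH2 + H2O ⇌ C2H5NH3+ + OH-
Kb = 10^(−3.33) = 4.68 × 10^-4
Kb = x²/(0.00165 − x) = 4.68 × 10^-4
The 5% rule fails; solving x² + Kb·x − Kb·C₀ = 0 exactly:
x = (−Kb + √(Kb² + 4·Kb·C₀))/2 = 6.75 × 10^-4 M
pOH = −log(6.75 × 10^-4) = 3.17; pH = 14.00 − 3.17 = 10.83

pH = 10.83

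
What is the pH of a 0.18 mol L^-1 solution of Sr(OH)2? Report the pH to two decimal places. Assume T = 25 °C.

pH = 13.56

Sr(OH)2 is a strong base (each formula unit releases 2 OH-); [OH-] = 0.36 M.
pOH = -log(0.36) = 0.44
pH = 14.00 - 0.44 = 13.56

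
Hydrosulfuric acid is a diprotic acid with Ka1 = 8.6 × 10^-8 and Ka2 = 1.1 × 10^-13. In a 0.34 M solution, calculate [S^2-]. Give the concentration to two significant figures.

1.1 × 10^-13 M

First ionization gives [H+] ≈ [HS-] = 1.71 × 10^-4 M.
Second step: Ka2 = [H+][S^2-]/[HS-] ≈ [S^2-] (since [H+] ≈ [HS-]).
So [S^2-] ≈ Ka2.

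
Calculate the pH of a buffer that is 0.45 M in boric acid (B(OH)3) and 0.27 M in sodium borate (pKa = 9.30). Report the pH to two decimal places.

pH = 9.08

Using pH = pKa + log([base]/[acid]) with [base]/[acid] = 0.27/0.45:
pH = 9.30 + (-0.222) = 9.08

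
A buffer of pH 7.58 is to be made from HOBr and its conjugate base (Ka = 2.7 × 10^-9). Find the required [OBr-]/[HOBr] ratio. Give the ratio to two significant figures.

ratio = 0.10

pKa = -log(2.7 × 10^-9) = 8.569
pH = pKa + log(r) ⇒ log(r) = 7.58 − 8.569 = -0.989
r = [OBr-]/[HOBr] = 10^(-0.989) = 0.103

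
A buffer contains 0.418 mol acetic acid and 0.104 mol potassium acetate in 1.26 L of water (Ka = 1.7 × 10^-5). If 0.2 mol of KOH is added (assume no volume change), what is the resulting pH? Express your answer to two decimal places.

OH- converts CH3COOH to CH3COO-: CH3COOH → 0.218 mol, CH3COO- → 0.304 mol.
pKa = −log(1.7 × 10^-5) = 4.770
pH = pKa + log([A⁻]/[HA]) = 4.770 + log(0.304/0.218) = 4.770 +0.144

pH = 4.91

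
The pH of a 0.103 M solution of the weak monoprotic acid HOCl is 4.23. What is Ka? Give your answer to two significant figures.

Ka = 3.4 × 10^-8

[H+] = 10^(-4.23) = 5.89 × 10^-5 M
At equilibrium [HA] = 0.103 − 5.89 × 10^-5 = 1.03 × 10^-1 M
Ka = [H+][A-]/[HA] = (5.89 × 10^-5)² / 1.03 × 10^-1 = 3.4 × 10^-8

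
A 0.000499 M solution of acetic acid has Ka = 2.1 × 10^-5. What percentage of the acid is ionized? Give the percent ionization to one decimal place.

CH3COOH ⇌ CH3COO- + H+; let x = [H+] at equilibrium.
Ka = x²/(C₀ − x); solving the quadratic gives x = 9.24 × 10^-5 M.
Fraction ionized = 9.24 × 10^-5 / 0.000499 = 0.1852 → 18.5%

18.5%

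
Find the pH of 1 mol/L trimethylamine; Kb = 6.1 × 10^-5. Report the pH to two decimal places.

(CH3)3N + H2O ⇌ (CH3)3NH+ + OH-
Let x = [OH-] at equilibrium. Kb = x²/(1 − x).
Assume x ≪ 1: x ≈ √(6.1 × 10^-5 × 1) = 7.81 × 10^-3 M
pOH = −log(7.81 × 10^-3) = 2.11; pH = 14.00 − 2.11 = 11.89

pH = 11.89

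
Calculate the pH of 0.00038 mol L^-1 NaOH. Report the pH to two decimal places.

pH = 10.58

NaOH is a strong base; [OH-] = 0.00038 M.
pOH = -log(0.00038) = 3.42
pH = 14.00 - 3.42 = 10.58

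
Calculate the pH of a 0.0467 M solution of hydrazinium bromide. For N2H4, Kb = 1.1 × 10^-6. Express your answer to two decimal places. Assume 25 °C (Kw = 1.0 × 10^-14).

N2H5+ is the conjugate acid of the weak base N2H4.
Ka = Kw/Kb = 1.0×10^-14 / 1.1 × 10^-6 = 9.09 × 10^-9
Ka = [H+]²/(0.0467 − [H+]) = 9.09 × 10^-9
Assume [H+] ≪ 0.0467: [H+] ≈ √(9.09 × 10^-9 × 0.0467) = 2.06 × 10^-5 M
([H+]/C₀ = 0.044% < 5%, so the approximation holds.)
pH = −log(2.06 × 10^-5) = 4.69

pH = 4.69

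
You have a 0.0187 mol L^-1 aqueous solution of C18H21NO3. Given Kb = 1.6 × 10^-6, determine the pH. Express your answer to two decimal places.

C18H21NO3 + H2O ⇌ C18H22NO3+ + OH-
Kb = x²/(0.0187 − x) = 1.6 × 10^-6
Neglecting x in the denominator: x = √(1.6 × 10^-6 × 0.0187) = 1.73 × 10^-4 M
Check: 0.92% ionized — well under 5%, approximation valid.
pOH = −log(1.73 × 10^-4) = 3.76; pH = 14.00 − 3.76 = 10.24

pH = 10.24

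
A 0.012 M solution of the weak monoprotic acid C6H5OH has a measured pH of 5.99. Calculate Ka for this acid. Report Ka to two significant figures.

[H+] = 10^(-5.99) = 1.02 × 10^-6 M
At equilibrium [HA] = 0.012 − 1.02 × 10^-6 = 1.20 × 10^-2 M
Ka = [H+][A-]/[HA] = (1.02 × 10^-6)² / 1.20 × 10^-2 = 8.7 × 10^-11

Ka = 8.7 × 10^-11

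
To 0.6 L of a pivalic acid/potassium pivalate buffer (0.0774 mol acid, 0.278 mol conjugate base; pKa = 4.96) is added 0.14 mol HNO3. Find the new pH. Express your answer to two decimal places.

pH = 4.76

After neutralization: n((CH3)3CCOOH) = 0.217 mol, n((CH3)3CCOO-) = 0.138 mol.
pH = pKa + log([A⁻]/[HA]) = 4.96 + log(0.138/0.217) = 4.96 -0.197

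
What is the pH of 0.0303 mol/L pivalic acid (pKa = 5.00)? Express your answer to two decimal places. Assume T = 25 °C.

pH = 3.26

(CH3)3CCOOH ⇌ (CH3)3CCOO- + H+
Ka = 10^(−5.00) = 1.00 × 10^-5
Let x = [H+] at equilibrium. Ka = x²/(0.0303 − x).
Since Ka ≪ C₀, x ≈ √(Ka·C₀) = 5.50 × 10^-4 M.
(x/C₀ = 1.8% < 5%, so the approximation holds.)
pH = −log(5.50 × 10^-4) = 3.26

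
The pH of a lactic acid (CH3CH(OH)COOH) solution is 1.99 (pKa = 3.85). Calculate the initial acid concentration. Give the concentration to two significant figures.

C₀ = 7.5 × 10^-1 M

[H+] = 10^(-1.99) = 1.02 × 10^-2 M = x
Ka = 10^(−3.85) = 1.41 × 10^-4
Ka = x²/(C₀ − x) ⇒ C₀ = x + x²/Ka
C₀ = 1.02 × 10^-2 + (1.02 × 10^-2)²/(1.41 × 10^-4) = 7.48 × 10^-1 M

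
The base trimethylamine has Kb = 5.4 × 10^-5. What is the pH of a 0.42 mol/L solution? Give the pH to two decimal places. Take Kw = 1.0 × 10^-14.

(CH3)3N + H2O ⇌ (CH3)3NH+ + OH-
Kb = x²/(0.42 − x) = 5.4 × 10^-5
Assume x ≪ 0.42: x ≈ √(5.4 × 10^-5 × 0.42) = 4.76 × 10^-3 M
Check: 1.1% ionized — well under 5%, approximation valid.
pOH = 2.32, so pH = 14.00 − pOH = 11.68

pH = 11.68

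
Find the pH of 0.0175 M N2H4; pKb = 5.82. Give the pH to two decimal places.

pH = 10.21

N2H4 + H2O ⇌ N2H5+ + OH-
Kb = 10^(−5.82) = 1.51 × 10^-6
Kb = x²/(0.0175 − x) = 1.51 × 10^-6
Since Kb ≪ C₀, x ≈ √(Kb·C₀) = 1.63 × 10^-4 M.
pOH = 3.79, so pH = 14.00 − pOH = 10.21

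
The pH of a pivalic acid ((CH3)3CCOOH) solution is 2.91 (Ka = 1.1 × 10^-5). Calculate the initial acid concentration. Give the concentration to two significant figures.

C₀ = 1.4 × 10^-1 M

[H+] = 10^(-2.91) = 1.23 × 10^-3 M = x
Ka = x²/(C₀ − x) ⇒ C₀ = x + x²/Ka
C₀ = 1.23 × 10^-3 + (1.23 × 10^-3)²/(1.1 × 10^-5) = 1.39 × 10^-1 M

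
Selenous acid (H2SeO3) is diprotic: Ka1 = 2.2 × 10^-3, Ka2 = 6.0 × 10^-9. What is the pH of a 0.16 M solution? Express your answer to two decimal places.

pH = 1.75

Since Ka1 ≫ Ka2, the first ionization dominates [H+].
Ka1 = x²/(0.16 − x) = 2.2 × 10^-3
Solving the quadratic: x = (−Ka1 + √(Ka1² + 4·Ka1·C₀))/2 = 1.77 × 10^-2 M
pH = −log(1.77 × 10^-2) = 1.75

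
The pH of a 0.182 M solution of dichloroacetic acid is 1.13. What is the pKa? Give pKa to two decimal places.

[H+] = 10^(-1.13) = 7.41 × 10^-2 M
At equilibrium [HA] = 0.182 − 7.41 × 10^-2 = 1.08 × 10^-1 M
Ka = [H+][A-]/[HA] = (7.41 × 10^-2)² / 1.08 × 10^-1 = 5.08 × 10^-2
pKa = -log(5.08 × 10^-2) = 1.29

pKa = 1.29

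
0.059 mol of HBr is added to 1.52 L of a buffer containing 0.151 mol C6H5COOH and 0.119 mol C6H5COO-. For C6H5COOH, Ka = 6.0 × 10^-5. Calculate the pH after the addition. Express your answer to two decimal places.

Added H+ converts C6H5COO- to C6H5COOH: C6H5COOH → 0.21 mol, C6H5COO- → 0.06 mol.
pKa = −log(6.0 × 10^-5) = 4.222
Henderson–Hasselbalch with mole ratio 0.06/0.21: pH = 4.222 + (-0.544)

pH = 3.68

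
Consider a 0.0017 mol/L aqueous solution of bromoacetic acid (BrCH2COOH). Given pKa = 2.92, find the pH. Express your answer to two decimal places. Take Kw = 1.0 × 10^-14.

BrCH2COOH ⇌ BrCH2COO- + H+
Ka = 10^(−2.92) = 1.20 × 10^-3
From the ICE table, Ka = [H+]²/(0.0017 − [H+]) = 1.20 × 10^-3.
The 5% rule fails; solving [H+]² + Ka·[H+] − Ka·C₀ = 0 exactly:
[H+] = [−0.0012 + √(0.0012² + 8.16e-06)]/2 = 9.49 × 10^-4 M
pH = −log[H+] = −log(9.49 × 10^-4) = 3.02

pH = 3.02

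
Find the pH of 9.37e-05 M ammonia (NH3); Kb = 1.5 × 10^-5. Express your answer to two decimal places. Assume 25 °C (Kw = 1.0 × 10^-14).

pH = 9.49

NH3 + H2O ⇌ NH4+ + OH-
Let x = [OH-] at equilibrium. Kb = x²/(9.37e-05 − x).
The 5% rule fails; solving x² + Kb·x − Kb·C₀ = 0 exactly:
x = [−1.5e-05 + √(1.5e-05² + 5.62e-09)]/2 = 3.07 × 10^-5 M
pOH = 4.51, so pH = 14.00 − pOH = 9.49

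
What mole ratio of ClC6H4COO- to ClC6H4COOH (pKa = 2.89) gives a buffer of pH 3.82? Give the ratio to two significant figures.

pH = pKa + log(r) ⇒ log(r) = 3.82 − 2.89 = +0.93
r = [ClC6H4COO-]/[ClC6H4COOH] = 10^(+0.93) = 8.51

ratio = 8.5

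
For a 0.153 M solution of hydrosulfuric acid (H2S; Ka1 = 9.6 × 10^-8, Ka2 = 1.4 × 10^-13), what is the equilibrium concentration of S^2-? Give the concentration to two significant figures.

First ionization gives [H+] ≈ [HS-] = 1.21 × 10^-4 M.
Second step: Ka2 = [H+][S^2-]/[HS-] ≈ [S^2-] (since [H+] ≈ [HS-]).
So [S^2-] ≈ Ka2.

1.4 × 10^-13 M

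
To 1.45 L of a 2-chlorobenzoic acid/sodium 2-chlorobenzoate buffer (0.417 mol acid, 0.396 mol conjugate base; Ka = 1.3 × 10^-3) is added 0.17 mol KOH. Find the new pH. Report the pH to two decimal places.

pH = 3.25

After neutralization: n(ClC6H4COOH) = 0.247 mol, n(ClC6H4COO-) = 0.566 mol.
pKa = −log(1.3 × 10^-3) = 2.886
pH = pKa + log([A⁻]/[HA]) = 2.886 + log(0.566/0.247) = 2.886 +0.360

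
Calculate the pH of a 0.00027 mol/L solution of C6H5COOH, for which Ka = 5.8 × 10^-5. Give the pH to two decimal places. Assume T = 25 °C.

pH = 4.00

C6H5COOH ⇌ C6H5COO- + H+
Let x = [H+] at equilibrium. Ka = x²/(0.00027 − x).
The 5% rule fails; solving x² + Ka·x − Ka·C₀ = 0 exactly:
x = [−5.8e-05 + √(5.8e-05² + 6.26e-08)]/2 = 9.95 × 10^-5 M
pH = −log[H+] = −log(9.95 × 10^-5) = 4.00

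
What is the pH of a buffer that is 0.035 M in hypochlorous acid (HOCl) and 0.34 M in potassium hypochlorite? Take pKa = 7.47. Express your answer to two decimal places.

pH = 8.46

pH = pKa + log([A⁻]/[HA]) = 7.47 + log(0.34/0.035)
pH = 7.47 + (+0.987) = 8.46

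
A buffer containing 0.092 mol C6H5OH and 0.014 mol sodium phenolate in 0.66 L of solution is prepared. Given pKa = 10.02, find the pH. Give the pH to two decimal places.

pH = pKa + log([A⁻]/[HA]) = 10.02 + log(0.014/0.092)
pH = 10.02 + (-0.818) = 9.20

pH = 9.20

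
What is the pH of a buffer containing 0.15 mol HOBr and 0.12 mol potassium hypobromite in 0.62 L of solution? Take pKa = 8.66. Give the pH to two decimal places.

Using pH = pKa + log([base]/[acid]) with [base]/[acid] = 0.12/0.15:
pH = 8.66 + (-0.097) = 8.56

pH = 8.56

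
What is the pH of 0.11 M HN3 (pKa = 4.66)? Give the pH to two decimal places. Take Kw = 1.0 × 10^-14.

pH = 2.81

HN3 ⇌ N3- + H+
Ka = 10^(−4.66) = 2.19 × 10^-5
From the ICE table, Ka = x²/(0.11 − x) = 2.19 × 10^-5.
Neglecting x in the denominator: x = √(2.19 × 10^-5 × 0.11) = 1.55 × 10^-3 M
pH = −log(1.55 × 10^-3) = 2.81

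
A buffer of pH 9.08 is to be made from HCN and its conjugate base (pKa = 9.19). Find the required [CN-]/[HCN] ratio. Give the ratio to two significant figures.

ratio = 0.78

pH = pKa + log(r) ⇒ log(r) = 9.08 − 9.19 = -0.11
r = [CN-]/[HCN] = 10^(-0.11) = 0.776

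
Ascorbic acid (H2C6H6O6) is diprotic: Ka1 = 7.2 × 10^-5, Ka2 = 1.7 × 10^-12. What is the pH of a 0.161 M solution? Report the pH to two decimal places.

Since Ka1 ≫ Ka2, the first ionization dominates [H+].
Ka1 = x²/(0.161 − x) = 7.2 × 10^-5
x ≈ √(7.2 × 10^-5 × 0.161) = 3.40 × 10^-3 M
pH = −log(3.40 × 10^-3) = 2.47

pH = 2.47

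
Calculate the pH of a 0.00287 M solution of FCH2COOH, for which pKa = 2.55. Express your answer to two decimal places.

FCH2COOH ⇌ FCH2COO- + H+
Ka = 10^(−2.55) = 2.82 × 10^-3
From the ICE table, Ka = x²/(0.00287 − x) = 2.82 × 10^-3.
The 5% rule fails; solving x² + Ka·x − Ka·C₀ = 0 exactly:
x = (−Ka + √(Ka² + 4·Ka·C₀))/2 = 1.77 × 10^-3 M
pH = −log(1.77 × 10^-3) = 2.75

pH = 2.75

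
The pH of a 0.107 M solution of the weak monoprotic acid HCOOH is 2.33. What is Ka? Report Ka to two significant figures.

[H+] = 10^(-2.33) = 4.68 × 10^-3 M
At equilibrium [HA] = 0.107 − 4.68 × 10^-3 = 1.02 × 10^-1 M
Ka = [H+][A-]/[HA] = (4.68 × 10^-3)² / 1.02 × 10^-1 = 2.1 × 10^-4

Ka = 2.1 × 10^-4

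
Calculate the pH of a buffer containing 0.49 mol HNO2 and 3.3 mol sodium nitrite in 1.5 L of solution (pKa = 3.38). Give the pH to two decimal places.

pH = pKa + log([A⁻]/[HA]) = 3.38 + log(3.3/0.49)
pH = 3.38 + (+0.828) = 4.21

pH = 4.21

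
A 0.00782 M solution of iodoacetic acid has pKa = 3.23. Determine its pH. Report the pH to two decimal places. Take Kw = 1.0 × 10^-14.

ICH2COOH ⇌ ICH2COO- + H+
Ka = 10^(−3.23) = 5.89 × 10^-4
Ka = [H+]²/(0.00782 − [H+]) = 5.89 × 10^-4
[H+] is not negligible relative to C₀; solve [H+]² + 0.000589·[H+] − 4.61e-06 = 0.
[H+] = [−0.000589 + √(0.000589² + 1.84e-05)]/2 = 1.87 × 10^-3 M
pH = −log(1.87 × 10^-3) = 2.73

pH = 2.73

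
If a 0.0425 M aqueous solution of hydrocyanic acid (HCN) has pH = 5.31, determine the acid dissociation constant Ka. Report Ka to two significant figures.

Ka = 5.6 × 10^-10

[H+] = 10^(-5.31) = 4.90 × 10^-6 M
At equilibrium [HA] = 0.0425 − 4.90 × 10^-6 = 4.25 × 10^-2 M
Ka = [H+][A-]/[HA] = (4.90 × 10^-6)² / 4.25 × 10^-2 = 5.6 × 10^-10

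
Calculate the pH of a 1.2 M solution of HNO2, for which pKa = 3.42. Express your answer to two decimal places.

pH = 1.67

HNO2 ⇌ NO2- + H+
Ka = 10^(−3.42) = 3.80 × 10^-4
From the ICE table, Ka = x²/(1.2 − x) = 3.80 × 10^-4.
Neglecting x in the denominator: x = √(3.80 × 10^-4 × 1.2) = 2.14 × 10^-2 M
Check: 1.8% ionized — well under 5%, approximation valid.
pH = −log(2.14 × 10^-2) = 1.67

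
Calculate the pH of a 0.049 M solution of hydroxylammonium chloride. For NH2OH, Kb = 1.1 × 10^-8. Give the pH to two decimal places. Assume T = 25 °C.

NH3OH+ is the conjugate acid of the weak base NH2OH.
Ka = Kw/Kb = 1.0×10^-14 / 1.1 × 10^-8 = 9.09 × 10^-7
From the ICE table, Ka = x²/(0.049 − x) = 9.09 × 10^-7.
Assume x ≪ 0.049: x ≈ √(9.09 × 10^-7 × 0.049) = 2.11 × 10^-4 M
Check: 0.43% ionized — well under 5%, approximation valid.
pH = −log[H+] = −log(2.11 × 10^-4) = 3.68

pH = 3.68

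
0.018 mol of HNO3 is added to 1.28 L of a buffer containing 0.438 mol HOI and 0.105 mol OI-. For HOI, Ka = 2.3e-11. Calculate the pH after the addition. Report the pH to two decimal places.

pH = 9.92

Added H+ converts OI- to HOI: HOI → 0.456 mol, OI- → 0.087 mol.
pKa = −log(2.3 × 10^-11) = 10.638
pH = pKa + log([A⁻]/[HA]) = 10.638 + log(0.087/0.456) = 10.638 -0.719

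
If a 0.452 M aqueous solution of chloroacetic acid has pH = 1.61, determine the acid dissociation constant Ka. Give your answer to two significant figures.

[H+] = 10^(-1.61) = 2.45 × 10^-2 M
At equilibrium [HA] = 0.452 − 2.45 × 10^-2 = 4.27 × 10^-1 M
Ka = [H+][A-]/[HA] = (2.45 × 10^-2)² / 4.27 × 10^-1 = 1.4 × 10^-3

Ka = 1.4 × 10^-3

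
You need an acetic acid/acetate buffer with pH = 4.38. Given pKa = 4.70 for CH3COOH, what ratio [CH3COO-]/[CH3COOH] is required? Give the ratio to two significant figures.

pH = pKa + log(r) ⇒ log(r) = 4.38 − 4.70 = -0.32
r = [CH3COO-]/[CH3COOH] = 10^(-0.32) = 0.479

ratio = 0.48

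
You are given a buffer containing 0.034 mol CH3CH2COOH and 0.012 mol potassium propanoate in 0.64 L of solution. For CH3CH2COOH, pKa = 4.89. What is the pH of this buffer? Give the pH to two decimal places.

pH = pKa + log([A⁻]/[HA]) = 4.89 + log(0.012/0.034)
pH = 4.89 + (-0.452) = 4.44

pH = 4.44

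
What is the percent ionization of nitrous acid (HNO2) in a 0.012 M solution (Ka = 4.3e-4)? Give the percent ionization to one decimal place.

HNO2 ⇌ NO2- + H+; let x = [H+] at equilibrium.
Solve x² + 0.00043x − 5.16e-06 = 0 → x = 2.07 × 10^-3 M
% ionization = x/C₀ × 100% = 2.07 × 10^-3/0.012 × 100% = 17.2%

17.2%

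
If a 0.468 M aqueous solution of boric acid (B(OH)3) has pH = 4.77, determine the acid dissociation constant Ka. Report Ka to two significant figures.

[H+] = 10^(-4.77) = 1.70 × 10^-5 M
At equilibrium [HA] = 0.468 − 1.70 × 10^-5 = 4.68 × 10^-1 M
Ka = [H+][A-]/[HA] = (1.70 × 10^-5)² / 4.68 × 10^-1 = 6.2 × 10^-10

Ka = 6.2 × 10^-10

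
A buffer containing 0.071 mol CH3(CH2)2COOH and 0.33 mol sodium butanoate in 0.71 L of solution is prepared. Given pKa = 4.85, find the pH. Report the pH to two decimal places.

Using pH = pKa + log([base]/[acid]) with [base]/[acid] = 0.33/0.071:
pH = 4.85 + (+0.667) = 5.52

pH = 5.52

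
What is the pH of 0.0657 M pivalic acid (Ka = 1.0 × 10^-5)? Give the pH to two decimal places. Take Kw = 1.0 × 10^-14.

(CH3)3CCOOH ⇌ (CH3)3CCOO- + H+
Ka = [H+]²/(0.0657 − [H+]) = 1.0 × 10^-5
Neglecting [H+] in the denominator: [H+] = √(1.0 × 10^-5 × 0.0657) = 8.11 × 10^-4 M
Check: 1.2% ionized — well under 5%, approximation valid.
pH = −log(8.11 × 10^-4) = 3.09

pH = 3.09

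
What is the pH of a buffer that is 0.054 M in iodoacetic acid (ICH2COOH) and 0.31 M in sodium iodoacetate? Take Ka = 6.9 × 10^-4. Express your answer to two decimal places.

pH = 3.92

pKa = −log(6.9 × 10^-4) = 3.161
pH = pKa + log([A⁻]/[HA]) = 3.161 + log(0.31/0.054)
pH = 3.161 + (+0.759) = 3.92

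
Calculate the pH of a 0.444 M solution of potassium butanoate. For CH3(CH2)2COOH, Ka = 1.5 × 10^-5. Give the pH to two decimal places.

CH3(CH2)2COO- is the conjugate base of the weak acid CH3(CH2)2COOH.
Kb = Kw/Ka = 1.0×10^-14 / 1.5 × 10^-5 = 6.67 × 10^-10
From the ICE table, Kb = [OH-]²/(0.444 − [OH-]) = 6.67 × 10^-10.
Since Kb ≪ C₀, [OH-] ≈ √(Kb·C₀) = 1.72 × 10^-5 M.
([OH-]/C₀ = 0.0039% < 5%, so the approximation holds.)
pOH = −log(1.72 × 10^-5) = 4.76; pH = 14.00 − 4.76 = 9.24

pH = 9.24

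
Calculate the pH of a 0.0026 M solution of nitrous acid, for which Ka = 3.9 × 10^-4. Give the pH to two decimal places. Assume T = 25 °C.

HNO2 ⇌ NO2- + H+
From the ICE table, Ka = x²/(0.0026 − x) = 3.9 × 10^-4.
x is not negligible relative to C₀; solve x² + 0.00039·x − 1.01e-06 = 0.
x = (−Ka + √(Ka² + 4·Ka·C₀))/2 = 8.31 × 10^-4 M
pH = −log(8.31 × 10^-4) = 3.08

pH = 3.08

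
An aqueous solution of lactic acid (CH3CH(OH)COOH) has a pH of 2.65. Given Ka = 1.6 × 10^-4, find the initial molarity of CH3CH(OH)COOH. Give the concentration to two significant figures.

[H+] = 10^(-2.65) = 2.24 × 10^-3 M = x
Ka = x²/(C₀ − x) ⇒ C₀ = x + x²/Ka
C₀ = 2.24 × 10^-3 + (2.24 × 10^-3)²/(1.6 × 10^-4) = 3.36 × 10^-2 M

C₀ = 3.4 × 10^-2 M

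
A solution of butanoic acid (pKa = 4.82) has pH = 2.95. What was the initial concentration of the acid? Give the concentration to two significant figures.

C₀ = 8.4 × 10^-2 M

[H+] = 10^(-2.95) = 1.12 × 10^-3 M = x
Ka = 10^(−4.82) = 1.51 × 10^-5
Ka = x²/(C₀ − x) ⇒ C₀ = x + x²/Ka
C₀ = 1.12 × 10^-3 + (1.12 × 10^-3)²/(1.51 × 10^-5) = 8.42 × 10^-2 M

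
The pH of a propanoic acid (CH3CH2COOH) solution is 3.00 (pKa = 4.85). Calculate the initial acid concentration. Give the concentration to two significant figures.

[H+] = 10^(-3.00) = 1.00 × 10^-3 M = x
Ka = 10^(−4.85) = 1.41 × 10^-5
Ka = x²/(C₀ − x) ⇒ C₀ = x + x²/Ka
C₀ = 1.00 × 10^-3 + (1.00 × 10^-3)²/(1.41 × 10^-5) = 7.19 × 10^-2 M

C₀ = 7.2 × 10^-2 M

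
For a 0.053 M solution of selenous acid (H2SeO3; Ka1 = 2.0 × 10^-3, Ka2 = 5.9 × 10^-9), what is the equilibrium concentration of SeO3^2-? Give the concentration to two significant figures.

5.9 × 10^-9 M

First ionization gives [H+] ≈ [HSeO3-] = 9.34 × 10^-3 M.
Second step: Ka2 = [H+][SeO3^2-]/[HSeO3-] ≈ [SeO3^2-] (since [H+] ≈ [HSeO3-]).
So [SeO3^2-] ≈ Ka2.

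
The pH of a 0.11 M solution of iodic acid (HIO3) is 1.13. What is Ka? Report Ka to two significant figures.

[H+] = 10^(-1.13) = 7.41 × 10^-2 M
At equilibrium [HA] = 0.11 − 7.41 × 10^-2 = 3.59 × 10^-2 M
Ka = [H+][A-]/[HA] = (7.41 × 10^-2)² / 3.59 × 10^-2 = 1.5 × 10^-1

Ka = 1.5 × 10^-1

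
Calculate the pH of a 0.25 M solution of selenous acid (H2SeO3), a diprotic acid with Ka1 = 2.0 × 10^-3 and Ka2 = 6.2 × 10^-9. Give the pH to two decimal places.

Since Ka1 ≫ Ka2, the first ionization dominates [H+].
Ka1 = x²/(0.25 − x) = 2.0 × 10^-3
Solving the quadratic: x = (−Ka1 + √(Ka1² + 4·Ka1·C₀))/2 = 2.14 × 10^-2 M
pH = −log(2.14 × 10^-2) = 1.67

pH = 1.67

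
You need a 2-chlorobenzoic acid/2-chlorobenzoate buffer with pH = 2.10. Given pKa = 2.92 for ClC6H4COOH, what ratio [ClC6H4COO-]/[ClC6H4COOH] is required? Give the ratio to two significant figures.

pH = pKa + log(r) ⇒ log(r) = 2.10 − 2.92 = -0.82
r = [ClC6H4COO-]/[ClC6H4COOH] = 10^(-0.82) = 0.151

ratio = 0.15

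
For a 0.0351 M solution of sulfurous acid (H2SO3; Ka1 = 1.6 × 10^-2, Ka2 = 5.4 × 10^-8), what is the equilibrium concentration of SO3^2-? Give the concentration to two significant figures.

5.4 × 10^-8 M

First ionization gives [H+] ≈ [HSO3-] = 1.70 × 10^-2 M.
Second step: Ka2 = [H+][SO3^2-]/[HSO3-] ≈ [SO3^2-] (since [H+] ≈ [HSO3-]).
So [SO3^2-] ≈ Ka2.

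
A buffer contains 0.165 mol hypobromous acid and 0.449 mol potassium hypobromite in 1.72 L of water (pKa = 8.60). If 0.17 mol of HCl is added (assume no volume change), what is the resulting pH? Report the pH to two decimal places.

pH = 8.52

Added H+ converts OBr- to HOBr: HOBr → 0.335 mol, OBr- → 0.279 mol.
pH = pKa + log(n_OBr-/n_HOBr) = 8.60 + log(0.279/0.335) = 8.60 + (-0.079)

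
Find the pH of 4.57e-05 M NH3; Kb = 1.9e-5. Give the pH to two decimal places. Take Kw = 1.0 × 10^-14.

pH = 9.33

NH3 + H2O ⇌ NH4+ + OH-
Kb = [OH-]²/(4.57e-05 − [OH-]) = 1.9 × 10^-5
Here C₀/Kb ≈ 2.41, so the small-[OH-] approximation fails. Use the quadratic:
[OH-] = (−Kb + √(Kb² + 4·Kb·C₀))/2 = 2.15 × 10^-5 M
pOH = 4.67, so pH = 14.00 − pOH = 9.33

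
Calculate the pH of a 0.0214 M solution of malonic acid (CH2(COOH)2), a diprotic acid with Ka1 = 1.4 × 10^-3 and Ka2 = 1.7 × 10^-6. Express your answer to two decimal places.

pH = 2.32

Since Ka1 ≫ Ka2, the first ionization dominates [H+].
Ka1 = x²/(0.0214 − x) = 1.4 × 10^-3
Solving the quadratic: x = (−Ka1 + √(Ka1² + 4·Ka1·C₀))/2 = 4.82 × 10^-3 M
pH = −log(4.82 × 10^-3) = 2.32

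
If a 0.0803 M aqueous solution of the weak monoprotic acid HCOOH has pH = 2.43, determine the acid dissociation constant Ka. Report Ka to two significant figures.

[H+] = 10^(-2.43) = 3.72 × 10^-3 M
At equilibrium [HA] = 0.0803 − 3.72 × 10^-3 = 7.66 × 10^-2 M
Ka = [H+][A-]/[HA] = (3.72 × 10^-3)² / 7.66 × 10^-2 = 1.8 × 10^-4

Ka = 1.8 × 10^-4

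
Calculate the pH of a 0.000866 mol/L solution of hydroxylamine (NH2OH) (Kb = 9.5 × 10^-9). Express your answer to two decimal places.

pH = 8.46

NH2OH + H2O ⇌ NH3OH+ + OH-
From the ICE table, Kb = [OH-]²/(0.000866 − [OH-]) = 9.5 × 10^-9.
Assume [OH-] ≪ 0.000866: [OH-] ≈ √(9.5 × 10^-9 × 0.000866) = 2.87 × 10^-6 M
pOH = −log(2.87 × 10^-6) = 5.54; pH = 14.00 − 5.54 = 8.46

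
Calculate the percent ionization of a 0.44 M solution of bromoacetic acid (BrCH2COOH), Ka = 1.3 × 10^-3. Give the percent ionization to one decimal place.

5.3%

BrCH2COOH ⇌ BrCH2COO- + H+; let x = [H+] at equilibrium.
Ka = x²/(C₀ − x); solving the quadratic gives x = 2.33 × 10^-2 M.
Fraction ionized = 2.33 × 10^-2 / 0.44 = 0.0530 → 5.3%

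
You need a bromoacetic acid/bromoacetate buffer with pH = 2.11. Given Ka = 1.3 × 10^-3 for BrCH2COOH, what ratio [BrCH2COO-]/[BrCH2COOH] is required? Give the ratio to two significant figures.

pKa = -log(1.3 × 10^-3) = 2.886
pH = pKa + log(r) ⇒ log(r) = 2.11 − 2.886 = -0.776
r = [BrCH2COO-]/[BrCH2COOH] = 10^(-0.776) = 0.167

ratio = 0.17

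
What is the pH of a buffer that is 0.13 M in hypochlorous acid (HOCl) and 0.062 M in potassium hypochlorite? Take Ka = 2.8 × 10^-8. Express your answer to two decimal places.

pH = 7.23

pKa = −log(2.8 × 10^-8) = 7.553
Using pH = pKa + log([base]/[acid]) with [base]/[acid] = 0.062/0.13:
pH = 7.553 + (-0.322) = 7.23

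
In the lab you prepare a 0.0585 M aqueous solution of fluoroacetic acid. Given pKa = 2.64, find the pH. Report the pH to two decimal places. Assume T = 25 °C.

pH = 1.98

FCH2COOH ⇌ FCH2COO- + H+
Ka = 10^(−2.64) = 2.29 × 10^-3
From the ICE table, Ka = [H+]²/(0.0585 − [H+]) = 2.29 × 10^-3.
[H+] is not negligible relative to C₀; solve [H+]² + 0.00229·[H+] − 0.000134 = 0.
[H+] = (−Ka + √(Ka² + 4·Ka·C₀))/2 = 1.05 × 10^-2 M
pH = −log(1.05 × 10^-2) = 1.98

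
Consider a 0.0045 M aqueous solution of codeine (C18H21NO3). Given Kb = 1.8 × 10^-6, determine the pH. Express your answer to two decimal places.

pH = 9.95

C18H21NO3 + H2O ⇌ C18H22NO3+ + OH-
Let x = [OH-] at equilibrium. Kb = x²/(0.0045 − x).
Since Kb ≪ C₀, x ≈ √(Kb·C₀) = 9.00 × 10^-5 M.
pOH = 4.05, so pH = 14.00 − pOH = 9.95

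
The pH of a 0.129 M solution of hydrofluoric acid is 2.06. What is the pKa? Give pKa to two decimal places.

[H+] = 10^(-2.06) = 8.71 × 10^-3 M
At equilibrium [HA] = 0.129 − 8.71 × 10^-3 = 1.20 × 10^-1 M
Ka = [H+][A-]/[HA] = (8.71 × 10^-3)² / 1.20 × 10^-1 = 6.32 × 10^-4
pKa = -log(6.32 × 10^-4) = 3.20

pKa = 3.20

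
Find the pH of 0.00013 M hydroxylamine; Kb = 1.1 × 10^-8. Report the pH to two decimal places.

NH2OH + H2O ⇌ NH3OH+ + OH-
From the ICE table, Kb = x²/(0.00013 − x) = 1.1 × 10^-8.
Assume x ≪ 0.00013: x ≈ √(1.1 × 10^-8 × 0.00013) = 1.20 × 10^-6 M
(x/C₀ = 0.92% < 5%, so the approximation holds.)
pOH = −log(1.20 × 10^-6) = 5.92; pH = 14.00 − 5.92 = 8.08

pH = 8.08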